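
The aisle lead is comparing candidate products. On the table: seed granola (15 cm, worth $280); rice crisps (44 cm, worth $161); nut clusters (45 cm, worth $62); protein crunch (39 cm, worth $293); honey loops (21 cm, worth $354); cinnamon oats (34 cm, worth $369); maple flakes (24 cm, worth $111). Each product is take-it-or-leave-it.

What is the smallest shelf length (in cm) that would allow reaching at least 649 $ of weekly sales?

Need the lightest bundle worth ≥ 649.
seed granola + cinnamon oats reaches 649 using 49 cm.
No combination under 49 cm hits 649.

49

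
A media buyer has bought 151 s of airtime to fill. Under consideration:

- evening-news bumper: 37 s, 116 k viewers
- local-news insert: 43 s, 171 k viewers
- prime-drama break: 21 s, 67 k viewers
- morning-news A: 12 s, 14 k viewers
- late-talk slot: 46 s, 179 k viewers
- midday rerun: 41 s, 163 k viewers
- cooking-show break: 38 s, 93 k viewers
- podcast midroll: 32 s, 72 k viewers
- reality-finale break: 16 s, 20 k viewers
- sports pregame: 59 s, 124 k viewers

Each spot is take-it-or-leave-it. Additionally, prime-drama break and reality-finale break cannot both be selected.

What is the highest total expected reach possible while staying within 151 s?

580

By expected reach per s: local-news insert 3.98, midday rerun 3.98, late-talk slot 3.89, prime-drama break 3.19 lead.
Best packing: local-news insert + prime-drama break + late-talk slot + midday rerun — 151 s, 580 total.
The closest alternative, evening-news bumper + local-news insert + prime-drama break + late-talk slot, reaches only 533.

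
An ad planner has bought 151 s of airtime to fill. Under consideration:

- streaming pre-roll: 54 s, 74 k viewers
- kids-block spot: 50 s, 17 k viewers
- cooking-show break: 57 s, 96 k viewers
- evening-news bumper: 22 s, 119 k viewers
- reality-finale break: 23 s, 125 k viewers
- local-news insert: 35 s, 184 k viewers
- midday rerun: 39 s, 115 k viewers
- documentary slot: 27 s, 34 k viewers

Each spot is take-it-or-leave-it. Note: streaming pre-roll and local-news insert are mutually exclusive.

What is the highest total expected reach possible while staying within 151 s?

577

Best packing: evening-news bumper + reality-finale break + local-news insert + midday rerun + documentary slot — 146 s, 577 total.
Next best is evening-news bumper + reality-finale break + local-news insert + midday rerun at 543 (119 s) — short by 34.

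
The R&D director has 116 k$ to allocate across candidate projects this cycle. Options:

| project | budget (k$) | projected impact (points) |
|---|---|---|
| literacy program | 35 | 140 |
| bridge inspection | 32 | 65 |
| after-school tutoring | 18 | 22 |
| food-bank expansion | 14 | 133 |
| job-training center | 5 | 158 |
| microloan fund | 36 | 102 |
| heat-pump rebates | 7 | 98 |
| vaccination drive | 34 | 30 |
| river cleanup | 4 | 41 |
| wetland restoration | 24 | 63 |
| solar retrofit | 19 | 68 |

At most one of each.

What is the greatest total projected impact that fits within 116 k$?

By projected impact per k$: job-training center 31.60, heat-pump rebates 14.00, river cleanup 10.25, food-bank expansion 9.50 lead.
Filling by ratio: literacy program + food-bank expansion + job-training center + heat-pump rebates + river cleanup + wetland restoration + solar retrofit for 701, with 8 k$ left unused.
Replace wetland restoration with bridge inspection: the trade gains 2 net, giving 703 at 116 k$.
An exhaustive check of the 2048 subsets confirms 703.

703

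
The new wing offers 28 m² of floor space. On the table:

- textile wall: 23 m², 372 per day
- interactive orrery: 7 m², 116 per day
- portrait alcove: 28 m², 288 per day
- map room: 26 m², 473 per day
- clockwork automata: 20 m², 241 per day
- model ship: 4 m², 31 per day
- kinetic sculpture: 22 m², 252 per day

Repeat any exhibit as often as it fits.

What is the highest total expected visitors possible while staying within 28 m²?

Density check — map room 18.19, interactive orrery 16.57, textile wall 16.17 are the best per m².
Best packing: map room — 26 m², 473 total.
No other feasible combination exceeds 473.

473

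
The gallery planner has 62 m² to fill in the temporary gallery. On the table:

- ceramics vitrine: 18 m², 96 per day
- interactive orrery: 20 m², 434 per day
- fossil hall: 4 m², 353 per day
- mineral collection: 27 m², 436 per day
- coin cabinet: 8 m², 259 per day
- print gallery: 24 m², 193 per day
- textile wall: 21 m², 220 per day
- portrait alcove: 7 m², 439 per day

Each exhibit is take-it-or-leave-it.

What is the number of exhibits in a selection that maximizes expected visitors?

The maximum expected visitors within 62 m² is 1705.
One optimal bundle: interactive orrery + fossil hall + coin cabinet + textile wall + portrait alcove (60 m²).
All optima have 5 exhibits.

5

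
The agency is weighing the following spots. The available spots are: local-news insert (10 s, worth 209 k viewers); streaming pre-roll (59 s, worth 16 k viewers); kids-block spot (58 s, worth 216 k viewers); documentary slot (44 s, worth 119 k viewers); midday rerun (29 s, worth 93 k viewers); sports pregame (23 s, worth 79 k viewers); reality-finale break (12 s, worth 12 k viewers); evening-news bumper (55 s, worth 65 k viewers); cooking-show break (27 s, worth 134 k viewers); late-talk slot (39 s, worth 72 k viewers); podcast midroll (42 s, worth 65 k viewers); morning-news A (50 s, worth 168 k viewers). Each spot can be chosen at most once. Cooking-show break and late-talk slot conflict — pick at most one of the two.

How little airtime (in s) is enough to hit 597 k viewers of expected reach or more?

116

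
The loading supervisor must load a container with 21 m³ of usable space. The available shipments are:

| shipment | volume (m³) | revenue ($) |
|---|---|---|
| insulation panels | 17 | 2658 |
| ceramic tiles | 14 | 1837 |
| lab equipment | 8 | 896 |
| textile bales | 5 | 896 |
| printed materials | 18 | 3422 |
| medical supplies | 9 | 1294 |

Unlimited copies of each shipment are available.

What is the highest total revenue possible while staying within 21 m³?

By revenue per m³: printed materials 190.11, textile bales 179.20, insulation panels 156.35 lead.
Filling by ratio: printed materials for 3422, with 3 m³ left unused.
The 18 m³ tied up in printed materials is better spent on 4×textile bales — total rises to 3584 (20 m³).
Nothing else within 21 m³ beats 3584.

3584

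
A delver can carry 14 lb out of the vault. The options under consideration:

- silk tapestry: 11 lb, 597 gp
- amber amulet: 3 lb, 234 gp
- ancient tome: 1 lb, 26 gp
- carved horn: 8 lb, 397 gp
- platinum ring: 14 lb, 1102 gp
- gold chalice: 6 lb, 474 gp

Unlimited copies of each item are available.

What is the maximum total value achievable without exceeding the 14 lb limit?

A density-first pass picks 2×ancient tome + 2×gold chalice — 1000 at 14 lb.
Dropping 2×ancient tome and 2×gold chalice frees 14 lb; slotting in platinum ring (14 lb) lifts the total to 1102 at 14 lb.

1102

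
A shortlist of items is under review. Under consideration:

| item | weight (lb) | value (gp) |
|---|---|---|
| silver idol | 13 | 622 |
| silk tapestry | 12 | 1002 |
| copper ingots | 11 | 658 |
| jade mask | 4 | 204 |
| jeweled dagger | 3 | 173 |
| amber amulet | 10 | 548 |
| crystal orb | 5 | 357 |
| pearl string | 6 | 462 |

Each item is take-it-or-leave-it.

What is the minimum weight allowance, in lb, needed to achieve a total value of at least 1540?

Look for the lowest-weight combination reaching 1540.
Taking silk tapestry + jade mask + crystal orb gives 1563 (≥ 1540) for 21 lb.
Below 21 lb the best achievable stays under 1540.

21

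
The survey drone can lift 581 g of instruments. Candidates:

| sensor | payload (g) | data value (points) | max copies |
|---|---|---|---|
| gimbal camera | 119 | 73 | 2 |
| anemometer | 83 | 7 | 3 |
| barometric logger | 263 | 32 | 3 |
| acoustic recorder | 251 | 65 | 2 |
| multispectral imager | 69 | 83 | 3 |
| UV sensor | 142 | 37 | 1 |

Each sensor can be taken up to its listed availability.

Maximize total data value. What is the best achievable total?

402

Taking 2×gimbal camera + anemometer + 3×multispectral imager: 528 g used, 402 in data value.
The spare 53 g is too small for any remaining sensor, and no exchange beats 402.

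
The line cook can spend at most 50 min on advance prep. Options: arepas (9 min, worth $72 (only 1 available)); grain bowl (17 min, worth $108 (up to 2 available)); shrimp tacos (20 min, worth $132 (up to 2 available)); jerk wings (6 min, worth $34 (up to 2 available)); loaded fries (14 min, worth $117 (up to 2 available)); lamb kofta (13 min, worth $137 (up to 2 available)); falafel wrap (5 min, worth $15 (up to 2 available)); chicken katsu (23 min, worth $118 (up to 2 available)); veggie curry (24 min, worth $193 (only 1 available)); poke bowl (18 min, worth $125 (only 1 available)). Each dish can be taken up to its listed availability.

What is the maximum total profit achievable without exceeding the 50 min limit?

467

Filling by ratio: arepas + loaded fries + 2×lamb kofta for 463, with 1 min left unused.
The 23 min tied up in arepas and loaded fries is better spent on veggie curry — total rises to 467 (50 min).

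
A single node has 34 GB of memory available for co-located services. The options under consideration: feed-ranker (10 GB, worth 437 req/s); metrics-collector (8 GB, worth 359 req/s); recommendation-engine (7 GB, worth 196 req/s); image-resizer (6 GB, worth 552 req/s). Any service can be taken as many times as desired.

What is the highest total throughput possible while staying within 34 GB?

2760

Taking 5×image-resizer: 30 GB used, 2760 in throughput.
Nothing else within 34 GB beats 2760.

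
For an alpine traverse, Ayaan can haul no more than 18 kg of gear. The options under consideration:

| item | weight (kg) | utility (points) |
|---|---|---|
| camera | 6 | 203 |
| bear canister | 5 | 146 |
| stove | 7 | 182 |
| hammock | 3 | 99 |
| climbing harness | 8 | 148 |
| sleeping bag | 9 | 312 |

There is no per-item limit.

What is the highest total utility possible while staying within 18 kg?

624

By utility per kg: sleeping bag 34.67, camera 33.83, hammock 33.00, bear canister 29.20 lead.
The ratio ordering already packs tightly: 2×sleeping bag, 18 kg, 624.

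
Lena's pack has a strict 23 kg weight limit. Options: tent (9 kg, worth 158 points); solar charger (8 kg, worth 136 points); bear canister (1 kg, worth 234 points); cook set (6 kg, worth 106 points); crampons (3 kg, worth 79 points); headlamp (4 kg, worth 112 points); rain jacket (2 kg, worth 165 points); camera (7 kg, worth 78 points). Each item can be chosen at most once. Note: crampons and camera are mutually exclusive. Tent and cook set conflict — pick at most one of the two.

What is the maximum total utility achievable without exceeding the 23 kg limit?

772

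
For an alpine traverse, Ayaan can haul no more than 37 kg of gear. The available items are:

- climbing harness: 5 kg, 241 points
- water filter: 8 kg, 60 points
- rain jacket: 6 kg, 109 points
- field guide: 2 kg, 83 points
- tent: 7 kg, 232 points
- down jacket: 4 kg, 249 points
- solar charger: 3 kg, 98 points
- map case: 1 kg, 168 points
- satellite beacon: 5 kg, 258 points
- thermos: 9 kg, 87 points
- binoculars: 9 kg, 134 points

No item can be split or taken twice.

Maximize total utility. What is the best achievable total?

1463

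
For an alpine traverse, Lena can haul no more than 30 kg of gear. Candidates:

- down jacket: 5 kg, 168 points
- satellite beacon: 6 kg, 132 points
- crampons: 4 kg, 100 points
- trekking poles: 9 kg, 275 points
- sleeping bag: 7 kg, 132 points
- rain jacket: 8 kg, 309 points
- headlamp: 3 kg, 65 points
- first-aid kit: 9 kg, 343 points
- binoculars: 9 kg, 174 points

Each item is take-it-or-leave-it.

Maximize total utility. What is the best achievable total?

1027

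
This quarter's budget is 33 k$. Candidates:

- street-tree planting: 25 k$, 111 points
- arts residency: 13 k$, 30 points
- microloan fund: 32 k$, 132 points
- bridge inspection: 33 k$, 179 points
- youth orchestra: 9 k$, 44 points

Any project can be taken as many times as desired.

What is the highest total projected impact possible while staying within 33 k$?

179

The ratio ordering already packs tightly: bridge inspection, 33 k$, 179.
That's the maximum — no swap from here does better than 179.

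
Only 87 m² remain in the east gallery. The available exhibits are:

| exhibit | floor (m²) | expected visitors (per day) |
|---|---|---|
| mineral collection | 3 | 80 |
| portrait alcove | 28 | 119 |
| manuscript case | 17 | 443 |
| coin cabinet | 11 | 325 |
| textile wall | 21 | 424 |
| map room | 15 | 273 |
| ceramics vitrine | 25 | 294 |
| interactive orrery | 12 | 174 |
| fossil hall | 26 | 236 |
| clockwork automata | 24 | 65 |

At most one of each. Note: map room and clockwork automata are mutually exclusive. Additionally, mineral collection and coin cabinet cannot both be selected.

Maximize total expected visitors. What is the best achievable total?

1660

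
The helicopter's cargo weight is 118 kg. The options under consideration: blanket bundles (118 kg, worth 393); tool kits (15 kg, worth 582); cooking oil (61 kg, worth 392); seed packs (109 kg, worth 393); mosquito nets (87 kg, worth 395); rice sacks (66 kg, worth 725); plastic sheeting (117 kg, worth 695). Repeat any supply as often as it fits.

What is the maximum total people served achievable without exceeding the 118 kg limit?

By people served per kg: tool kits 38.80, rice sacks 10.98, cooking oil 6.43, plastic sheeting 5.94 lead.
The ratio ordering already packs tightly: 7×tool kits, 105 kg, 4074.
That's the maximum — no swap from here does better than 4074.

4074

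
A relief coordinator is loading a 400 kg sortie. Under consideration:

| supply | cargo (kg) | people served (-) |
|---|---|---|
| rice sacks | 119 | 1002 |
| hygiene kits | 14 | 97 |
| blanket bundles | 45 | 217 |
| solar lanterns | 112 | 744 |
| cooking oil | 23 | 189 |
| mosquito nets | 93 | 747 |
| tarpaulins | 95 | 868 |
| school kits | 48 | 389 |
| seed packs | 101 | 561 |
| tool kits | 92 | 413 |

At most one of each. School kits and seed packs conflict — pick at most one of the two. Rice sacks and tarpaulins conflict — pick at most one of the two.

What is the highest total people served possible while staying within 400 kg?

Rice sacks + solar lanterns + cooking oil + mosquito nets + school kits uses 395 of the 400 kg and totals 3071.
Runner-up hygiene kits + solar lanterns + cooking oil + mosquito nets + tarpaulins + school kits tops out at 3034.

3071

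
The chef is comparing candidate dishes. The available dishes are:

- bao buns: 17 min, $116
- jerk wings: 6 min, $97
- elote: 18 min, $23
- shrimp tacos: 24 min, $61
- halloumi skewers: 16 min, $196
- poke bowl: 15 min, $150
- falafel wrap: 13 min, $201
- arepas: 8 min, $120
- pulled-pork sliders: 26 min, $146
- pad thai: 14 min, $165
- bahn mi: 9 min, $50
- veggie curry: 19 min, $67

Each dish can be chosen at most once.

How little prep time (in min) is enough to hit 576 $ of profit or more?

Look for the lowest-prep combination reaching 576.
Taking jerk wings + falafel wrap + arepas + pad thai gives 583 (≥ 576) for 41 min.
Any bundle with less than 41 min falls short of 576.

41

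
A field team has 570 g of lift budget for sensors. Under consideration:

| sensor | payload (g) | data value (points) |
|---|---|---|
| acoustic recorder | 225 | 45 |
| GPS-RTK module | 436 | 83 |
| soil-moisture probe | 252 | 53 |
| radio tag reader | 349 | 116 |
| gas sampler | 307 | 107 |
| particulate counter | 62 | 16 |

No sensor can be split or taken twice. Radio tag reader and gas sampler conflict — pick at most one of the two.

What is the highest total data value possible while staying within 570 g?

160

Density check — gas sampler 0.35, radio tag reader 0.33, particulate counter 0.26 are the best per g.
Taking the top-ratio sensors first gives gas sampler + particulate counter for 123 (369 g).
The 62 g tied up in particulate counter is better spent on soil-moisture probe — total rises to 160 (559 g).
No other feasible combination exceeds 160.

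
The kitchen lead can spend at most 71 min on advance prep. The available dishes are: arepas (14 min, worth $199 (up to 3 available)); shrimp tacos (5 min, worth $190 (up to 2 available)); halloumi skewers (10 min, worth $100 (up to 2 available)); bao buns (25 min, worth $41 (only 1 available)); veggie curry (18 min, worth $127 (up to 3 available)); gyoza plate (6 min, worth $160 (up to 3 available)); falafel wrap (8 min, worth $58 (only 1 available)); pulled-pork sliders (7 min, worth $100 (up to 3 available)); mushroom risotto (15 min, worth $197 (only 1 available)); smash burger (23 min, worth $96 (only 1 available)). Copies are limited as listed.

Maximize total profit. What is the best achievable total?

Greedy by ratio would take arepas + 2×shrimp tacos + 3×gyoza plate + falafel wrap + 3×pulled-pork sliders: 71 min used, total 1417.
Replace falafel wrap and pulled-pork sliders with arepas: the trade gains 41 net, giving 1458 at 70 min.
The spare 1 min is too small for any remaining dish, and no exchange beats 1458.

1458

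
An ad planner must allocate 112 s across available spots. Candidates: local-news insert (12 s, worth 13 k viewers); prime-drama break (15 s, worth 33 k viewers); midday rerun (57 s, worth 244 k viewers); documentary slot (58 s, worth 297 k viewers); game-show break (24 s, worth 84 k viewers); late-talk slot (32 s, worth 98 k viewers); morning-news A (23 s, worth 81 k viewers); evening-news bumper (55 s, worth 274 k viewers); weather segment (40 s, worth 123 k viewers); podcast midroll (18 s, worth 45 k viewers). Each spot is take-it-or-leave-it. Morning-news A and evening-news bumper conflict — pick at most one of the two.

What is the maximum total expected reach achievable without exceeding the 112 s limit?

518

The ratio heuristic lands on documentary slot + game-show break + morning-news A (462) but leaves 7 s idle.
A better packing is midday rerun + evening-news bumper: 112 s, total 518.
Every other selection either busts 112 s or breaks a pairing rule or fails to beat 518.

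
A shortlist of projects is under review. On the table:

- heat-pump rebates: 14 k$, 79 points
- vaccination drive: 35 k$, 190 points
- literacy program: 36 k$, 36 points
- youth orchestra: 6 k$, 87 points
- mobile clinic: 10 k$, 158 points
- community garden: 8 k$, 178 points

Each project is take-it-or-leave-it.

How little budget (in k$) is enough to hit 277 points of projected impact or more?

18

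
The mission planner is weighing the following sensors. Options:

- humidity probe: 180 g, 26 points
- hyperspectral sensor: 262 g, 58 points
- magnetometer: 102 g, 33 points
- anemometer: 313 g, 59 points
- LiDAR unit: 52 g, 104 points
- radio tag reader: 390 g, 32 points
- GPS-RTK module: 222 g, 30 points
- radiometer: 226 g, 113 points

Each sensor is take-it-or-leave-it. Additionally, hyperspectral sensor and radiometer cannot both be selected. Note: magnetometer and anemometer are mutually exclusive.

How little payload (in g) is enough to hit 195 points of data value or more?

278

Look for the lowest-payload combination reaching 195.
LiDAR unit + radiometer: 217 data value at 278 g.
Below 278 g the best achievable stays under 195.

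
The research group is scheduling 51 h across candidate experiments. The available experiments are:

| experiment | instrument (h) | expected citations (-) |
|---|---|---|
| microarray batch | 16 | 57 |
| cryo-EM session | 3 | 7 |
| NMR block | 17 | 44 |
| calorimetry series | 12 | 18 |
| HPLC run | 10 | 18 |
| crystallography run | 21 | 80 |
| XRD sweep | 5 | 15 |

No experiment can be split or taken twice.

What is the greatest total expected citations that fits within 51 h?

162

Ranking by ratio (expected citations/h): crystallography run 3.81, microarray batch 3.56, XRD sweep 3.00, NMR block 2.59.
A density-first pass picks microarray batch + cryo-EM session + crystallography run + XRD sweep — 159 at 45 h.
The 5 h tied up in XRD sweep is better spent on HPLC run — total rises to 162 (50 h).
The spare 1 h is too small for any remaining experiment, and no exchange beats 162.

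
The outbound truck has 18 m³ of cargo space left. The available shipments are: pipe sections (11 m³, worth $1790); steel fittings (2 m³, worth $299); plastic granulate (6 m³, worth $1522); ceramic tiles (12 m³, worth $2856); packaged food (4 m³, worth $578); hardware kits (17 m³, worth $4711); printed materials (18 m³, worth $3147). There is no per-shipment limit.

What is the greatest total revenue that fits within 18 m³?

4711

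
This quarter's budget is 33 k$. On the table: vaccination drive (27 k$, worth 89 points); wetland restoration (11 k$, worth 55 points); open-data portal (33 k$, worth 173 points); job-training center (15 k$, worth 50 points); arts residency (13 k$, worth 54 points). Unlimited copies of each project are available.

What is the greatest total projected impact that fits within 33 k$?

The ratio ordering already packs tightly: open-data portal, 33 k$, 173.

173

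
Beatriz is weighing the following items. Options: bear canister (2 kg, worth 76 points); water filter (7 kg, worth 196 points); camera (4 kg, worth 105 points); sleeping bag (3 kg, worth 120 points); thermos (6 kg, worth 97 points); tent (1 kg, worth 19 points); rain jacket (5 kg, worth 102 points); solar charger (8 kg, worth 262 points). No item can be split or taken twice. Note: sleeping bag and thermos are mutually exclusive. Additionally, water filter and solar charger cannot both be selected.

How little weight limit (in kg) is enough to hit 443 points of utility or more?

Minimise kg subject to total utility ≥ 443.
Taking bear canister + sleeping bag + solar charger gives 458 (≥ 443) for 13 kg.
Below 13 kg the best achievable stays under 443.

13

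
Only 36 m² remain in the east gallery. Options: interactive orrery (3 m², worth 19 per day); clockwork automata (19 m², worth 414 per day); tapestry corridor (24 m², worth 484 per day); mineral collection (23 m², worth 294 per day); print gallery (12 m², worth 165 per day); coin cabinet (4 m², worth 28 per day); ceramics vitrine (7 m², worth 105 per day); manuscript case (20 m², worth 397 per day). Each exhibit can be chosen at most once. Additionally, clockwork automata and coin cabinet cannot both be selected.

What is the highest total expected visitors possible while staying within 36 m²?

Taking tapestry corridor + print gallery: 36 m² used, 649 in expected visitors.

649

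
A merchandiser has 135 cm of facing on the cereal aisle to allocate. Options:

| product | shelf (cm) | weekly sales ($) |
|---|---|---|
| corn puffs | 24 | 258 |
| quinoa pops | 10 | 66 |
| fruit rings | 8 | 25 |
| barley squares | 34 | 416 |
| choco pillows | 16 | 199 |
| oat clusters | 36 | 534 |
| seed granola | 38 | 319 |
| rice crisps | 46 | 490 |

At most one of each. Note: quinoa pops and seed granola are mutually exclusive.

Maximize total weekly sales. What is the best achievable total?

1639

By weekly sales per cm: oat clusters 14.83, choco pillows 12.44, barley squares 12.24 lead.
Filling by ratio: corn puffs + quinoa pops + fruit rings + barley squares + choco pillows + oat clusters for 1498, with 7 cm left unused.
Dropping corn puffs and quinoa pops and fruit rings frees 42 cm; slotting in rice crisps (46 cm) lifts the total to 1639 at 132 cm.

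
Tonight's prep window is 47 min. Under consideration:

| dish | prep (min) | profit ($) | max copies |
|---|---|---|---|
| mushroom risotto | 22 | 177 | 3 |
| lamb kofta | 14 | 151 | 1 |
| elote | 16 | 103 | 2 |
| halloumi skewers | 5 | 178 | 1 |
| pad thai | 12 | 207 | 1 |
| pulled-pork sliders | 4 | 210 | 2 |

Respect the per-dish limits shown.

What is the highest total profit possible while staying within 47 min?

The ratio heuristic lands on lamb kofta + halloumi skewers + pad thai + 2×pulled-pork sliders (956) but leaves 8 min idle.
The 14 min tied up in lamb kofta is better spent on mushroom risotto — total rises to 982 (47 min).

982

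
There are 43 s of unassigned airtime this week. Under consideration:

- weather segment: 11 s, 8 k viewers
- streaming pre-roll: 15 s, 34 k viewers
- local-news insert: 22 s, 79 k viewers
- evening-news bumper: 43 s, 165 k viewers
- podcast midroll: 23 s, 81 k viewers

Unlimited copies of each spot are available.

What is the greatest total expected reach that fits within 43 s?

165

Taking evening-news bumper: 43 s used, 165 in expected reach.
No other feasible combination exceeds 165.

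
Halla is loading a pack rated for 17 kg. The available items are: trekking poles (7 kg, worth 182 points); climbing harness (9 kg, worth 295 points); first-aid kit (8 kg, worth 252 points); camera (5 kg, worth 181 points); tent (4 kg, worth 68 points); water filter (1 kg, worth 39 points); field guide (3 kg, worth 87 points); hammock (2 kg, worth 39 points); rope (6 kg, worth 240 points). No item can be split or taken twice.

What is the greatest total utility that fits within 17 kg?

Density check — rope 40.00, water filter 39.00, camera 36.20, climbing harness 32.78 are the best per kg.
The ratio ordering already packs tightly: camera + water filter + field guide + hammock + rope, 17 kg, 586.

586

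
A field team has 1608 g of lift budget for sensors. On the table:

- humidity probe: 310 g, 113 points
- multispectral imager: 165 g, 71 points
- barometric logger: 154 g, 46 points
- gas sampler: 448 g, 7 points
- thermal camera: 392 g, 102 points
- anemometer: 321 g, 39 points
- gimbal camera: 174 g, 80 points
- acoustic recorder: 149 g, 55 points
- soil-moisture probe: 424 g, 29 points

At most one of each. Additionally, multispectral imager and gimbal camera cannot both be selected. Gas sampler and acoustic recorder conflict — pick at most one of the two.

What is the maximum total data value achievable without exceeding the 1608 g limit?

435

Humidity probe + barometric logger + thermal camera + anemometer + gimbal camera + acoustic recorder uses 1500 of the 1608 g and totals 435.
Runner-up humidity probe + multispectral imager + barometric logger + thermal camera + anemometer + acoustic recorder tops out at 426.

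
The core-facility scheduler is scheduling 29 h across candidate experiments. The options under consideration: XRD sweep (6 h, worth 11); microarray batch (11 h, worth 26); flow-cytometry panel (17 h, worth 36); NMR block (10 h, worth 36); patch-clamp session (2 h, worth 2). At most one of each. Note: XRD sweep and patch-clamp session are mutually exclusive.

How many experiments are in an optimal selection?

Optimal total is 74.
flow-cytometry panel + NMR block + patch-clamp session hits 74 at 29 h.
All optima have 3 experiments.

3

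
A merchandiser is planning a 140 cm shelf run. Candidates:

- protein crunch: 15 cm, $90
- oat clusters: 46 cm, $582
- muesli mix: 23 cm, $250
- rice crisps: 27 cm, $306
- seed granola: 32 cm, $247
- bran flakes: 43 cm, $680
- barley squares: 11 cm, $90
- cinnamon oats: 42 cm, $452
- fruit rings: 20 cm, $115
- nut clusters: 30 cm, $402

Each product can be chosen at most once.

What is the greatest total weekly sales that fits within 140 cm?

1818

The ratio heuristic lands on oat clusters + bran flakes + barley squares + nut clusters (1754) but leaves 10 cm idle.
Dropping barley squares and nut clusters frees 41 cm; slotting in muesli mix + rice crisps (50 cm) lifts the total to 1818 at 139 cm.
Next best is muesli mix + bran flakes + cinnamon oats + nut clusters at 1784 (138 cm) — short by 34.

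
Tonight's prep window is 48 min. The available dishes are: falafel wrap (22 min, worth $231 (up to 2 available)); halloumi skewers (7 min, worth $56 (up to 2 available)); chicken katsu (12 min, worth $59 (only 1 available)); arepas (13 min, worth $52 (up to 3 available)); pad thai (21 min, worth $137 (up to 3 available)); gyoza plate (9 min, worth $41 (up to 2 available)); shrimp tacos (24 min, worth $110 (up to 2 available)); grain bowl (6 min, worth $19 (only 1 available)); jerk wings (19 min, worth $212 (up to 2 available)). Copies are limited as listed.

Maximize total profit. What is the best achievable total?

499

Greedy by ratio would take halloumi skewers + 2×jerk wings: 45 min used, total 480.
Dropping jerk wings frees 19 min; slotting in falafel wrap (22 min) lifts the total to 499 at 48 min.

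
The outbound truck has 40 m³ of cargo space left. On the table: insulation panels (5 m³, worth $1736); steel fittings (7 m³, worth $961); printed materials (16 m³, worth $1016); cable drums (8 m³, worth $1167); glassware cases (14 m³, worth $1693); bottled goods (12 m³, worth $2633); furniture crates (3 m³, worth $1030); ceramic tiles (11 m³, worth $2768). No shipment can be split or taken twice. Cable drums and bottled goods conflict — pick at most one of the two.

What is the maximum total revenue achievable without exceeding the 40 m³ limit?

By revenue per m³: insulation panels 347.20, furniture crates 343.33, ceramic tiles 251.64, bottled goods 219.42 lead.
Best packing: insulation panels + steel fittings + bottled goods + furniture crates + ceramic tiles — 38 m³, 9128 total.
No other feasible combination exceeds 9128.

9128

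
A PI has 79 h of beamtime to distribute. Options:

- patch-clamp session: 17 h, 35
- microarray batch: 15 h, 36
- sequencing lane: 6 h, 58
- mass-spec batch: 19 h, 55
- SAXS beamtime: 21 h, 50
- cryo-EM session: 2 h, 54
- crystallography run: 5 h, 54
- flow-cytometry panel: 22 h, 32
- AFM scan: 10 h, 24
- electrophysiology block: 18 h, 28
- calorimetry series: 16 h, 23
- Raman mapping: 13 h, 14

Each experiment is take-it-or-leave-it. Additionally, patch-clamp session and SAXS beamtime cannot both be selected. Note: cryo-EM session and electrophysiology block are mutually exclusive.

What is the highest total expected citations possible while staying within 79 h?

331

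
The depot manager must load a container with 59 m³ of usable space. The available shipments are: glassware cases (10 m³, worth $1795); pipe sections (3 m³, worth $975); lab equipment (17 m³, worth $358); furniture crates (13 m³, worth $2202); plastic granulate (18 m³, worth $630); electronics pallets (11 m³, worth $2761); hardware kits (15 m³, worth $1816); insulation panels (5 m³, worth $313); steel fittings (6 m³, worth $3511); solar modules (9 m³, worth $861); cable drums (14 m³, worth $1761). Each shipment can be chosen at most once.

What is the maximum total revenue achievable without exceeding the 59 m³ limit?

13060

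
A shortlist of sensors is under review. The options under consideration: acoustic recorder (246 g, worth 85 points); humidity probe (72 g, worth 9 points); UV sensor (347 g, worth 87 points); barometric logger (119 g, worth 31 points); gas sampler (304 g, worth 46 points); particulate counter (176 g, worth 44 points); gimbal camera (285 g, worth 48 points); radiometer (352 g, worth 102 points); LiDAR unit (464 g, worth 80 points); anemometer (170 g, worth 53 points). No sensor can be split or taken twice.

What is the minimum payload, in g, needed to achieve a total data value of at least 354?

Look for the lowest-payload combination reaching 354.
acoustic recorder + UV sensor + barometric logger + radiometer + anemometer: 358 data value at 1234 g.
No combination under 1234 g hits 354.

1234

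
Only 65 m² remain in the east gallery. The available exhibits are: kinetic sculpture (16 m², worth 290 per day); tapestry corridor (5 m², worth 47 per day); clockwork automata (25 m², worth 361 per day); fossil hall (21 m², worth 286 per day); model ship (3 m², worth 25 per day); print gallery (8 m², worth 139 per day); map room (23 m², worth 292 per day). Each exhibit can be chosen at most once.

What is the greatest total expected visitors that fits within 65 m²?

Ranking by ratio (expected visitors/m²): kinetic sculpture 18.12, print gallery 17.38, clockwork automata 14.44, fossil hall 13.62.
Greedy by ratio would take kinetic sculpture + tapestry corridor + clockwork automata + model ship + print gallery: 57 m² used, total 862.
Dropping tapestry corridor and print gallery frees 13 m²; slotting in fossil hall (21 m²) lifts the total to 962 at 65 m².
The closest alternative, kinetic sculpture + clockwork automata + map room, reaches only 943.

962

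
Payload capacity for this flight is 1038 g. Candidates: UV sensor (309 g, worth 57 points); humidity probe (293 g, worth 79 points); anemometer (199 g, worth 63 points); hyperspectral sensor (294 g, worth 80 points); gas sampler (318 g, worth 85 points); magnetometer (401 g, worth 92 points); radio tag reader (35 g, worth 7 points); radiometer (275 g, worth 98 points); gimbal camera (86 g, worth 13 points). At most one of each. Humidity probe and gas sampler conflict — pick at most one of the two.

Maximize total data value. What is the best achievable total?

The ratio heuristic lands on anemometer + hyperspectral sensor + radio tag reader + radiometer + gimbal camera (261) but leaves 149 g idle.
Replace anemometer with gas sampler: the trade gains 22 net, giving 283 at 1008 g.
Next best is gas sampler + magnetometer + radio tag reader + radiometer at 282 (1029 g) — short by 1.

283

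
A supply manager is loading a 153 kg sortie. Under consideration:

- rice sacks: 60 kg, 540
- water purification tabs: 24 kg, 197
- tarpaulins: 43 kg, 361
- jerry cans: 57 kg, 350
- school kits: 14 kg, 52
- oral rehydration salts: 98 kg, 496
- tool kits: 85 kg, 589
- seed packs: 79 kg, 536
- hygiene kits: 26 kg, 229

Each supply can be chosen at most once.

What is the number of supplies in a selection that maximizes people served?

4

The maximum people served within 153 kg is 1327.
rice sacks + water purification tabs + tarpaulins + hygiene kits hits 1327 at 153 kg.
Every optimal selection uses 4 supplies.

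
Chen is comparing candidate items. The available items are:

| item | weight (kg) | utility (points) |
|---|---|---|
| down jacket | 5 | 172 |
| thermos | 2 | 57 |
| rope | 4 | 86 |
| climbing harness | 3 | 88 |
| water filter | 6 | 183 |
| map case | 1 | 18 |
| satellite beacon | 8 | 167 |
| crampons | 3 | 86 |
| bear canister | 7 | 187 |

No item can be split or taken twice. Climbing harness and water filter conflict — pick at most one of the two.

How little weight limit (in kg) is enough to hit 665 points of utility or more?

23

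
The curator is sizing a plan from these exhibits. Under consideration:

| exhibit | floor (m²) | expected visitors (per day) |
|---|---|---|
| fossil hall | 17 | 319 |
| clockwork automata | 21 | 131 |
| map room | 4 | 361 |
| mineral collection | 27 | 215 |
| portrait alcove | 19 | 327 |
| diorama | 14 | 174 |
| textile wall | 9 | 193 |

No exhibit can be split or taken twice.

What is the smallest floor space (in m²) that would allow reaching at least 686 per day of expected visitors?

Minimise m² subject to total expected visitors ≥ 686.
Taking map room + portrait alcove gives 688 (≥ 686) for 23 m².
Any bundle with less than 23 m² falls short of 686.

23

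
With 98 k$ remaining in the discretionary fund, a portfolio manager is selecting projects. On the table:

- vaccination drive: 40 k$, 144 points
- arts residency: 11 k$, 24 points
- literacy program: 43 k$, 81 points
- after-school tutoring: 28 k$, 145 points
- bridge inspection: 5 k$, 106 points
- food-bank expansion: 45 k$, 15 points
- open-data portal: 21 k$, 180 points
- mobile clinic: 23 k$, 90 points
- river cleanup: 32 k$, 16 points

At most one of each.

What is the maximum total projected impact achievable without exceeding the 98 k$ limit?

575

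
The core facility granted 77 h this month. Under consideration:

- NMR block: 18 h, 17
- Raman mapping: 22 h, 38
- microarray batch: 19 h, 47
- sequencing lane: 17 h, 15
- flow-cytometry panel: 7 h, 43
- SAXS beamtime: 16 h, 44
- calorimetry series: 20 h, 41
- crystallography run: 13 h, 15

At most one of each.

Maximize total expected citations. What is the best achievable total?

190

The ratio ordering already packs tightly: microarray batch + flow-cytometry panel + SAXS beamtime + calorimetry series + crystallography run, 75 h, 190.
Runner-up Raman mapping + microarray batch + flow-cytometry panel + SAXS beamtime + crystallography run tops out at 187.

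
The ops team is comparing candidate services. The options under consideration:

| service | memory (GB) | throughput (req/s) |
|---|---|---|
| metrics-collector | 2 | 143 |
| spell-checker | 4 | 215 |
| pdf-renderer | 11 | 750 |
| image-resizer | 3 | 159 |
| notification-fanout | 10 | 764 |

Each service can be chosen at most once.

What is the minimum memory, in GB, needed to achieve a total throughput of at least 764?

Need the lightest bundle worth ≥ 764.
Taking notification-fanout gives 764 (≥ 764) for 10 GB.
Any bundle with less than 10 GB falls short of 764.

10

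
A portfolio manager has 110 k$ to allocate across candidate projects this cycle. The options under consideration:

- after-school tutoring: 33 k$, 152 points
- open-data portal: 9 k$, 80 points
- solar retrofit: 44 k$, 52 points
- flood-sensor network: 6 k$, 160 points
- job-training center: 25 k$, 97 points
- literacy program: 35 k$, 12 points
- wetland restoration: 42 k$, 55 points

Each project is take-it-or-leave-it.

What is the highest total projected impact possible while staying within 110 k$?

Density check — flood-sensor network 26.67, open-data portal 8.89, after-school tutoring 4.61 are the best per k$.
After-school tutoring + open-data portal + flood-sensor network + job-training center + literacy program uses 108 of the 110 k$ and totals 501.
Nothing else within 110 k$ beats 501.

501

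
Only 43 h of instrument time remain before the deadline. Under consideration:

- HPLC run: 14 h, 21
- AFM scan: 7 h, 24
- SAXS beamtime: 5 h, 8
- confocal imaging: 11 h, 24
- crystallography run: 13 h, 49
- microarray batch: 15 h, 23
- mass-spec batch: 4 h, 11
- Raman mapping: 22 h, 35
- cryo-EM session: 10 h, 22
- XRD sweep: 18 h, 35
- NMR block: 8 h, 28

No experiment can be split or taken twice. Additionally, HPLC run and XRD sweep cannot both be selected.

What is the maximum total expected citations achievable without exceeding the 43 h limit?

136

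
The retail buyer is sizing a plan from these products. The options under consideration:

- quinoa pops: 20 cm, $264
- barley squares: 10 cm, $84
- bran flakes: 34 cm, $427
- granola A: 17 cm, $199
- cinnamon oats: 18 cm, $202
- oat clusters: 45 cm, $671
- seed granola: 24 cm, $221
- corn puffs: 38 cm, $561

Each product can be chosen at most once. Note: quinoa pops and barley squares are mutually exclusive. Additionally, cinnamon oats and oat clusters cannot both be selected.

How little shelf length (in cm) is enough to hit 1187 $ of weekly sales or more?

83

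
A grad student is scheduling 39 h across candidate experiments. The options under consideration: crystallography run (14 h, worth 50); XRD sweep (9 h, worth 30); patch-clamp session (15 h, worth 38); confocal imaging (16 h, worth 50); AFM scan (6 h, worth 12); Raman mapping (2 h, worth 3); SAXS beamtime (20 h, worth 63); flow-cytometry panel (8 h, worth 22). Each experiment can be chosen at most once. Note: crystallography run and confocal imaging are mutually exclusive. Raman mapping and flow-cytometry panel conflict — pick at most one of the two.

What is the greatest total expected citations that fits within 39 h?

Crystallography run + XRD sweep + patch-clamp session uses 38 of the 39 h and totals 118.

118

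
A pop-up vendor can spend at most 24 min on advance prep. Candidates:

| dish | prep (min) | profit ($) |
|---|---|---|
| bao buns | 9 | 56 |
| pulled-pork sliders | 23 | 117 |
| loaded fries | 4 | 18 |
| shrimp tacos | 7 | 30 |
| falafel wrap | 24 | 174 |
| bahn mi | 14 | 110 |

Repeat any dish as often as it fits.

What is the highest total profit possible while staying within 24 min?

Greedy by ratio would take bao buns + bahn mi: 23 min used, total 166.
The 23 min tied up in bao buns and bahn mi is better spent on falafel wrap — total rises to 174 (24 min).
No other feasible combination exceeds 174.

174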